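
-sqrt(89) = -9.43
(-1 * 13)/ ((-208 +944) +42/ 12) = -26/ 1479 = -0.02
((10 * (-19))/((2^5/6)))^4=6597500625/4096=1610717.93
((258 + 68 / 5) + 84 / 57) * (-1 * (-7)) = 181594 / 95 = 1911.52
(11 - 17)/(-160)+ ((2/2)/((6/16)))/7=703/1680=0.42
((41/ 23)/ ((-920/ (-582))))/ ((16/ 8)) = 11931/ 21160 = 0.56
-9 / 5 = -1.80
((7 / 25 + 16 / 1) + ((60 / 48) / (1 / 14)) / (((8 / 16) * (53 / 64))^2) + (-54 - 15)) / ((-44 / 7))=-12130083 / 1544950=-7.85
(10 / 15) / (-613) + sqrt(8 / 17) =-2 / 1839 + 2 *sqrt(34) / 17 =0.68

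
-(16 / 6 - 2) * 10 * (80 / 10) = -160 / 3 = -53.33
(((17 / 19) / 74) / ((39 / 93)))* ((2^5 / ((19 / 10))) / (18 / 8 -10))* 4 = -43520 / 173641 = -0.25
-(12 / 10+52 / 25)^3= -551368 / 15625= -35.29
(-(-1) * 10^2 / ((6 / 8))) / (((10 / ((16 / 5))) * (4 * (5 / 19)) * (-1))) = -608 / 15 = -40.53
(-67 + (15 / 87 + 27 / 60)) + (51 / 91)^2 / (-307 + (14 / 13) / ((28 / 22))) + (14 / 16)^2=-65.61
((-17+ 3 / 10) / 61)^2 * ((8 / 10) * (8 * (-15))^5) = -5551740518400 / 3721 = -1492002289.28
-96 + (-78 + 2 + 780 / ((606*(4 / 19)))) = -33509 / 202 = -165.89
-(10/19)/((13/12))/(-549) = 40/45201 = 0.00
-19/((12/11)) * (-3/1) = 52.25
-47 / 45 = -1.04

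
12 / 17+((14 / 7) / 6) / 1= 53 / 51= 1.04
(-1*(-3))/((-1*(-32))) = 3/32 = 0.09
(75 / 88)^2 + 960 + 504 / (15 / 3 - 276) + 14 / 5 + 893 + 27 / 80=19464780519 / 10493120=1855.00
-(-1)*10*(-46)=-460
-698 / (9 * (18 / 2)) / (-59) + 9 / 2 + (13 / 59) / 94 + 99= 23280778 / 224613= 103.65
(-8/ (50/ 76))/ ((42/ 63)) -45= -1581/ 25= -63.24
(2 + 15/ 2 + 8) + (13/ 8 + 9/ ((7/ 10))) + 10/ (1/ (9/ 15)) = 2127/ 56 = 37.98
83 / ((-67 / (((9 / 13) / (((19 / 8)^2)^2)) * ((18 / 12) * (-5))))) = 22947840 / 113509591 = 0.20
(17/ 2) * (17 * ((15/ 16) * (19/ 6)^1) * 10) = 137275/ 32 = 4289.84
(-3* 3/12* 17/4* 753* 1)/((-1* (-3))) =-12801/16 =-800.06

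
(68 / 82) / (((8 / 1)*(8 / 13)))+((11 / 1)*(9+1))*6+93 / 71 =61618027 / 93152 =661.48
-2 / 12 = -1 / 6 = -0.17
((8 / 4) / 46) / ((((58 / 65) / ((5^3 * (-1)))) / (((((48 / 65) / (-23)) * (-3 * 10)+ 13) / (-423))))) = 2609375 / 12978486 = 0.20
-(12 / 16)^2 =-9 / 16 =-0.56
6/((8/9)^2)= 243/32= 7.59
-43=-43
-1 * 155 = -155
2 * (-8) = -16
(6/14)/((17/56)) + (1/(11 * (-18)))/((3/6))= 2359/1683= 1.40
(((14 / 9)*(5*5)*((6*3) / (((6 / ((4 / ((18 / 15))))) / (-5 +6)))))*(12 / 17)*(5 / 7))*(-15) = -50000 / 17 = -2941.18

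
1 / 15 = 0.07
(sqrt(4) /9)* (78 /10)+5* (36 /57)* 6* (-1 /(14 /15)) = -37042 /1995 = -18.57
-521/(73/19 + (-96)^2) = -9899/175177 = -0.06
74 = 74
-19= -19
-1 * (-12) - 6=6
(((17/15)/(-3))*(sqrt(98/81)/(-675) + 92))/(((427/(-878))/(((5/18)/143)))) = 686596/4945941 - 7463*sqrt(2)/4292370225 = 0.14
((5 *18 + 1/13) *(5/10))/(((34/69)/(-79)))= -6383121/884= -7220.73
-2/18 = -1/9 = -0.11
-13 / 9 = -1.44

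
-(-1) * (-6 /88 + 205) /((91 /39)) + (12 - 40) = 18427 /308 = 59.83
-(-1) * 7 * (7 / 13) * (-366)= -17934 / 13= -1379.54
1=1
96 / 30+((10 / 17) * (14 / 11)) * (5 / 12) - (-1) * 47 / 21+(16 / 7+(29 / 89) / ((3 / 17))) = 9.88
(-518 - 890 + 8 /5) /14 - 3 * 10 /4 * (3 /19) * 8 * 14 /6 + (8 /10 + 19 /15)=-240389 /1995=-120.50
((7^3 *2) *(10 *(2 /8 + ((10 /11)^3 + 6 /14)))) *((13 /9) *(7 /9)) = 132008695 /11979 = 11020.01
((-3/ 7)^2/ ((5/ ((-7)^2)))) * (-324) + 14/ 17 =-49502/ 85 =-582.38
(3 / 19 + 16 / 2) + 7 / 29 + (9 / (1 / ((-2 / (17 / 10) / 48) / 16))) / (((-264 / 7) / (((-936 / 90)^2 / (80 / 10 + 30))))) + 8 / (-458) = 63295119023 / 7550551360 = 8.38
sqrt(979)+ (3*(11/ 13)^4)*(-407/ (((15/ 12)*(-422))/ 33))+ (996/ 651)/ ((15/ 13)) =sqrt(979)+ 794098433762/ 19615837605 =71.77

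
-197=-197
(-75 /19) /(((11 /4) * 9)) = -100 /627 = -0.16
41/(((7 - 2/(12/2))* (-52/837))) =-102951/1040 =-98.99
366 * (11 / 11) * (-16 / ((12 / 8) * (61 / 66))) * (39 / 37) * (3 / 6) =-82368 / 37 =-2226.16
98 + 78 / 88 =4351 / 44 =98.89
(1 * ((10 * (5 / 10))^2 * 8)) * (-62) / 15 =-2480 / 3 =-826.67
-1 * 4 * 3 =-12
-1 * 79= -79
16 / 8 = 2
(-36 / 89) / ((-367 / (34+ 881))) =32940 / 32663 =1.01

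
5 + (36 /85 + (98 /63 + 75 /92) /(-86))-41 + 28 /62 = -6595757737 /187633080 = -35.15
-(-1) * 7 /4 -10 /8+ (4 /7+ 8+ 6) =211 /14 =15.07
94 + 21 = 115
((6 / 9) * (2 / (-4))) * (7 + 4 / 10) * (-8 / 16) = 37 / 30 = 1.23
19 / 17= 1.12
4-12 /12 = 3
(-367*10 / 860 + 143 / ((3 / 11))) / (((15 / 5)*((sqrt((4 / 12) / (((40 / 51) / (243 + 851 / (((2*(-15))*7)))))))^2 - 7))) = 187847800 / 102457347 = 1.83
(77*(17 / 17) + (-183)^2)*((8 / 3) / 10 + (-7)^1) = -226011.07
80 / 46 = 40 / 23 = 1.74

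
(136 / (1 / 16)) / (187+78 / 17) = 36992 / 3257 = 11.36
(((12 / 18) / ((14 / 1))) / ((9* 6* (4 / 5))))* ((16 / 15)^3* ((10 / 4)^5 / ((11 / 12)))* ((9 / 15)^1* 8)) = 12800 / 18711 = 0.68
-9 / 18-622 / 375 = -1619 / 750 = -2.16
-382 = -382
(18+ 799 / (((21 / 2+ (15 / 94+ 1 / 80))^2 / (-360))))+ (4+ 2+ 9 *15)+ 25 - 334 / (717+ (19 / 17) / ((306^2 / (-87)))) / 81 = -4303120006498810023536 / 1837738377990230079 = -2341.53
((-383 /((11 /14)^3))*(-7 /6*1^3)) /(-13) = -70.86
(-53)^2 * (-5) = -14045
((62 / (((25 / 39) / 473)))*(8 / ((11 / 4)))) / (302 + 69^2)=3327168 / 126575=26.29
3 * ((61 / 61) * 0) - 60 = -60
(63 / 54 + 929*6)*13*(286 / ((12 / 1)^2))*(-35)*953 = -2074194317195 / 432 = -4801375734.25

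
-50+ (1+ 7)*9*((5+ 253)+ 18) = 19822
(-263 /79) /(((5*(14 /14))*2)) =-263 /790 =-0.33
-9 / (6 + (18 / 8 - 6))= -4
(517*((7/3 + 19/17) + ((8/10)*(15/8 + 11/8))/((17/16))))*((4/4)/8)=97196/255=381.16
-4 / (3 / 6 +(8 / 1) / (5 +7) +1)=-24 / 13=-1.85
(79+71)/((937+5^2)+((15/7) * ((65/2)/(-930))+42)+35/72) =2343600/15692921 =0.15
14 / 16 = 7 / 8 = 0.88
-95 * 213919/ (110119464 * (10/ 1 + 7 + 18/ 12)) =-20322305/ 2037210084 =-0.01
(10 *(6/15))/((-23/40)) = -160/23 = -6.96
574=574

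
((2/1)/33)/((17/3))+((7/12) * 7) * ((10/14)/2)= 6593/4488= 1.47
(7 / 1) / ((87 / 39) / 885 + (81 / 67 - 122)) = -770835 / 13301146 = -0.06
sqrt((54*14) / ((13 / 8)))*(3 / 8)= 9*sqrt(546) / 26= 8.09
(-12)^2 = 144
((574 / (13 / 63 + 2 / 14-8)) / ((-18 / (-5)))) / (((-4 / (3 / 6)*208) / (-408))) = -512295 / 100256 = -5.11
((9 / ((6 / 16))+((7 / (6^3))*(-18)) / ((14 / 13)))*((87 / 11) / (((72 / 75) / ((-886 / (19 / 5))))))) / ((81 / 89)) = -80465578625 / 1625184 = -49511.67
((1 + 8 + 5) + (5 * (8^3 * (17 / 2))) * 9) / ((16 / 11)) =1077197 / 8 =134649.62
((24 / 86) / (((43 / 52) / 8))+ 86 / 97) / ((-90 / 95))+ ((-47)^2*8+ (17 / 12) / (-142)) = 16199137956941 / 916852536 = 17668.20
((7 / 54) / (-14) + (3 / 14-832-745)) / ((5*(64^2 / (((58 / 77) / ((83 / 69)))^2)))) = -530333046673 / 17566566420480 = -0.03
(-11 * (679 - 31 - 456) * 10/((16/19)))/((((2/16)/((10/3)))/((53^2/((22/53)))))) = -4525860800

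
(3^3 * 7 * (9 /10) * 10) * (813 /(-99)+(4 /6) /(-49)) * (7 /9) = -119709 /11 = -10882.64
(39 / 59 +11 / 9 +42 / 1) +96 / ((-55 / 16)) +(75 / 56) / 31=811155959 / 50699880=16.00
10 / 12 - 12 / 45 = 17 / 30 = 0.57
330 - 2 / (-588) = 97021 / 294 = 330.00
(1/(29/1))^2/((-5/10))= -2/841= -0.00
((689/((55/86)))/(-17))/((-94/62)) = 1836874/43945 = 41.80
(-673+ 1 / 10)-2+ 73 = -6019 / 10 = -601.90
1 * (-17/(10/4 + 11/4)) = -68/21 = -3.24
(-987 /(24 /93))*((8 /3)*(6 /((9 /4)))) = -81592 /3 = -27197.33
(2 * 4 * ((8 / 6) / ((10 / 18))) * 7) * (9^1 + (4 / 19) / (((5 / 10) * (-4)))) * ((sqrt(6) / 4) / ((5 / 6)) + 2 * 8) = 170352 * sqrt(6) / 475 + 1817088 / 95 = 20005.72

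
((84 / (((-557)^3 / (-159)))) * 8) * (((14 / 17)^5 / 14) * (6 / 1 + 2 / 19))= 476142041088 / 4661909015921119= 0.00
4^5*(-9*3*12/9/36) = -1024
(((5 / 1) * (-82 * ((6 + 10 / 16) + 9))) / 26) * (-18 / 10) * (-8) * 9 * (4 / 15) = -110700 / 13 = -8515.38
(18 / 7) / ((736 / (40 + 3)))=387 / 2576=0.15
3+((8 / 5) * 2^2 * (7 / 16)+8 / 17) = 533 / 85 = 6.27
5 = 5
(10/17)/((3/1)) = 10/51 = 0.20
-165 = -165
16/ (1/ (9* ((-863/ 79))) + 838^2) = 124272/ 5454329069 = 0.00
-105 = -105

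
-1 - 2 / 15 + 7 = 88 / 15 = 5.87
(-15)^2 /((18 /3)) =75 /2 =37.50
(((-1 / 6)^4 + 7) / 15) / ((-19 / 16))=-9073 / 23085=-0.39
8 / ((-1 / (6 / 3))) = -16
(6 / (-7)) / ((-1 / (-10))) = -60 / 7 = -8.57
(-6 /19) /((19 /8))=-48 /361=-0.13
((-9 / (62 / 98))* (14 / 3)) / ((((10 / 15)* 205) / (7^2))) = -151263 / 6355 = -23.80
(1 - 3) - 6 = -8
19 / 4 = 4.75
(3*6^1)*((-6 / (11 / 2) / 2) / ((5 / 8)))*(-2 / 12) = 2.62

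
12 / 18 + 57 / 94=359 / 282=1.27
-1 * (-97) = 97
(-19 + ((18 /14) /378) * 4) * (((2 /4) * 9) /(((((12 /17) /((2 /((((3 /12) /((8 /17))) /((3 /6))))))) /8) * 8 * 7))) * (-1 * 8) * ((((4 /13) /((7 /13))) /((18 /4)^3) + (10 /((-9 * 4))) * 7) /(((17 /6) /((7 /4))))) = -441670168 /1416933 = -311.71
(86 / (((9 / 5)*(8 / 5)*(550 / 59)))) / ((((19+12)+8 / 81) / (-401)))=-41.30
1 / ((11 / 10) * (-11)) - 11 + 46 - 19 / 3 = 10376 / 363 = 28.58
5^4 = 625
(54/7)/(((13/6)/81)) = 26244/91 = 288.40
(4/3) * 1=4/3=1.33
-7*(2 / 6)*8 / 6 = -28 / 9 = -3.11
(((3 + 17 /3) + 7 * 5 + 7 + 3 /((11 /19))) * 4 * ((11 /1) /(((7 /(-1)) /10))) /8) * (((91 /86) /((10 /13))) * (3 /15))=-311467 /2580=-120.72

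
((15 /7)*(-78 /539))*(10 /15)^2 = -520 /3773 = -0.14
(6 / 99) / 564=1 / 9306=0.00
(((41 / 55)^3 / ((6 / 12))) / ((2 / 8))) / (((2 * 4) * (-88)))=-0.00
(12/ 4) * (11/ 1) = 33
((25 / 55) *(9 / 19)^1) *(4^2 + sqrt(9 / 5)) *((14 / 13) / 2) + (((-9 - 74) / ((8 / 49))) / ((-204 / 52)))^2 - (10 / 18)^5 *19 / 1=189 *sqrt(5) / 2717 + 49832961143604077 / 2967426715968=16793.48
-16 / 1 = -16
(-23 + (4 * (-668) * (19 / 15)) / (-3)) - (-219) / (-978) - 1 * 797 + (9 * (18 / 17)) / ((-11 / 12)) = 816288241 / 2743290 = 297.56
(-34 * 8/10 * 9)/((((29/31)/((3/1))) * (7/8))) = -910656/1015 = -897.20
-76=-76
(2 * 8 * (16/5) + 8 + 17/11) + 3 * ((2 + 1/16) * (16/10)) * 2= 886/11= 80.55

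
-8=-8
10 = 10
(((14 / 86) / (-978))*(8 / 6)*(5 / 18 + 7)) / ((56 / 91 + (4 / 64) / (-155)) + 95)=-0.00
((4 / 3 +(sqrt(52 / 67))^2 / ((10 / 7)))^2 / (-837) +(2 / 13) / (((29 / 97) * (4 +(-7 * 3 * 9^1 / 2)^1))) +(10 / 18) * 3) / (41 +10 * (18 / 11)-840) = -1051315875504653 / 496626871188278025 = -0.00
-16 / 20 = -4 / 5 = -0.80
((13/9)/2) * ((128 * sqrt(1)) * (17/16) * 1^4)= 884/9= 98.22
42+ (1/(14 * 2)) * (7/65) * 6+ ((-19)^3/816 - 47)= -709811/53040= -13.38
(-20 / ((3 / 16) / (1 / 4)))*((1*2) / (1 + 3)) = -40 / 3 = -13.33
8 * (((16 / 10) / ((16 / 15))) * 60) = 720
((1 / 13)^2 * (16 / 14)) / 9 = 8 / 10647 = 0.00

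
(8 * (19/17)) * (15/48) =95/34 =2.79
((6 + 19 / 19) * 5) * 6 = 210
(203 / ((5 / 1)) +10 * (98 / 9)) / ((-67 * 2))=-6727 / 6030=-1.12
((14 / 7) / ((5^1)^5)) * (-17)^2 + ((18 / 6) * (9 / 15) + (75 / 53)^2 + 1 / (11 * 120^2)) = 221775253397 / 55618200000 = 3.99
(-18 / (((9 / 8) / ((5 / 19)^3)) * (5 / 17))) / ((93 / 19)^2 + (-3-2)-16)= -1700 / 5073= -0.34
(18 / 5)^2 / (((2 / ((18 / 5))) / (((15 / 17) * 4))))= 34992 / 425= 82.33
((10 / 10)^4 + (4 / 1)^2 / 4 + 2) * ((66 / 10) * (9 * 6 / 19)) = 12474 / 95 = 131.31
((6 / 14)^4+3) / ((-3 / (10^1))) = -24280 / 2401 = -10.11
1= 1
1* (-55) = -55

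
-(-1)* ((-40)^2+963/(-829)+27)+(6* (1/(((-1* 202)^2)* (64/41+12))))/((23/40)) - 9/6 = 87830714468011/54071685826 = 1624.34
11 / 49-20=-969 / 49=-19.78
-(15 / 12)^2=-25 / 16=-1.56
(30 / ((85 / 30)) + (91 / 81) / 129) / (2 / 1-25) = -1882367 / 4085559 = -0.46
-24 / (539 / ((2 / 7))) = -48 / 3773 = -0.01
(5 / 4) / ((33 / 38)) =95 / 66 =1.44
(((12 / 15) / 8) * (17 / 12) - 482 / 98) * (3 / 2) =-28087 / 3920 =-7.17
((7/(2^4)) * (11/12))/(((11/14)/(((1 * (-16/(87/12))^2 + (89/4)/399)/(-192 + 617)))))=544523/92039040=0.01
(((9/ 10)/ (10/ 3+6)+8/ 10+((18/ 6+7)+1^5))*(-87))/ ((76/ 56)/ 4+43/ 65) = -3767361/ 3643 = -1034.14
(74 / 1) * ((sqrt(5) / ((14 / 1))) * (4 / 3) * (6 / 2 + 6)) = 444 * sqrt(5) / 7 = 141.83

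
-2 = -2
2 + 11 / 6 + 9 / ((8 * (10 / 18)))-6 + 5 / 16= 41 / 240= 0.17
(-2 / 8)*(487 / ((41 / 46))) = -11201 / 82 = -136.60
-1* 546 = -546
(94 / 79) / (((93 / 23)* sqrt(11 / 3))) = 2162* sqrt(33) / 80817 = 0.15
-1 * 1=-1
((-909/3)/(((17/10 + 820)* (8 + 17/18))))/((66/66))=-6060/146993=-0.04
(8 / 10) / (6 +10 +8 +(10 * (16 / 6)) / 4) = 0.03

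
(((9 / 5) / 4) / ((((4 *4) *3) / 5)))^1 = 3 / 64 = 0.05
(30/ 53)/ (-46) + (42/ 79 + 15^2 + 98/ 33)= 726122852/ 3177933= 228.49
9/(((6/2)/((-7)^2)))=147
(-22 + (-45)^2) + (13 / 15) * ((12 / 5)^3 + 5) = 3786214 / 1875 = 2019.31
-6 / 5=-1.20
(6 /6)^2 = 1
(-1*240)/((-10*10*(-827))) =-12/4135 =-0.00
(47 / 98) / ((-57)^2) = 47 / 318402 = 0.00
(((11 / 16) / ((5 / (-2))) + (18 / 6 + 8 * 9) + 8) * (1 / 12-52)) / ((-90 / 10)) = 687169 / 1440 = 477.20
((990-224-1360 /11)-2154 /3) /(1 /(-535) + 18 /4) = -890240 /52943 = -16.82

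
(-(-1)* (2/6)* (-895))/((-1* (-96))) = -895/288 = -3.11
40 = 40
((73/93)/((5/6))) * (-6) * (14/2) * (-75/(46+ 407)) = 30660/4681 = 6.55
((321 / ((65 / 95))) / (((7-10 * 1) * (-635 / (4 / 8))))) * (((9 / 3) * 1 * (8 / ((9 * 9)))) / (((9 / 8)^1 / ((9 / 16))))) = 4066 / 222885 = 0.02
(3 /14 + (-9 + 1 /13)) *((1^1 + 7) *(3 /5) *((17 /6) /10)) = -11.84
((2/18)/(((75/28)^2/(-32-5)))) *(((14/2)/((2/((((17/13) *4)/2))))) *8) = -27615616/658125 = -41.96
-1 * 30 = -30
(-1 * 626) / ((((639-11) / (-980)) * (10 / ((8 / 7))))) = 17528 / 157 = 111.64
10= 10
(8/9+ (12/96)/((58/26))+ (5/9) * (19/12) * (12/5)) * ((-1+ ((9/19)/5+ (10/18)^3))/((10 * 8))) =-36030671/1285372800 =-0.03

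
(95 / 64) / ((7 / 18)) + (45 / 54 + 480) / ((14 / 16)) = 371845 / 672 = 553.34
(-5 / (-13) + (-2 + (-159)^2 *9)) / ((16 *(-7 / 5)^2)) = 4621650 / 637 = 7255.34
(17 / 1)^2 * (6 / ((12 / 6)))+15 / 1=882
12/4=3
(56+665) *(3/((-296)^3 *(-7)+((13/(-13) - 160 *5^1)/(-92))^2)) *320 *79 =462816936960/1536558180929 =0.30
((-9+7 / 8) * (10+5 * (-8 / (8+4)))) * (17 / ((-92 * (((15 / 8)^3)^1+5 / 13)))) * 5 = 4596800 / 640803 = 7.17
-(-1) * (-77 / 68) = -1.13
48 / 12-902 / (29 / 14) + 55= -10917 / 29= -376.45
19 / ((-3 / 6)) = -38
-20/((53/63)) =-1260/53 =-23.77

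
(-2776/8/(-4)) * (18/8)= 3123/16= 195.19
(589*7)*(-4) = -16492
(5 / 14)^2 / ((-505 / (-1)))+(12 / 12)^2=19801 / 19796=1.00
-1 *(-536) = 536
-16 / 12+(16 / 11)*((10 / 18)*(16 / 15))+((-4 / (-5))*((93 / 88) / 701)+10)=19840811 / 2081970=9.53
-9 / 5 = -1.80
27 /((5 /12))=324 /5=64.80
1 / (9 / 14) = 14 / 9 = 1.56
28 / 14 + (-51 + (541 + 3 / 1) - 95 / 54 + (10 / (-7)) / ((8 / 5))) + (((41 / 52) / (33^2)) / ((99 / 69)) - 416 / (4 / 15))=-6983011667 / 6540534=-1067.65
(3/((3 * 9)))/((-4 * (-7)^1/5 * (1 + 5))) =5/1512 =0.00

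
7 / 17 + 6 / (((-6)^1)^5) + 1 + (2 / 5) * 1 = 1.81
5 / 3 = 1.67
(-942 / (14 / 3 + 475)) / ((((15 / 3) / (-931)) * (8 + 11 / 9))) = 23679054 / 597185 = 39.65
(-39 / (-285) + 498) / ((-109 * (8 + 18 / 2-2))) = -47323 / 155325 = -0.30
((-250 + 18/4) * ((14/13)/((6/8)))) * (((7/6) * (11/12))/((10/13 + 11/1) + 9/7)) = -168413/5832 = -28.88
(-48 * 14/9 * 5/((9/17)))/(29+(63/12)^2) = -60928/4887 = -12.47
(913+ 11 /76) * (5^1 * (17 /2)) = 5898915 /152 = 38808.65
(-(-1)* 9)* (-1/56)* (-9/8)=81/448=0.18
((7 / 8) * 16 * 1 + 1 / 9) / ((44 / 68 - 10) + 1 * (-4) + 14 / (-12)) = -4318 / 4443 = -0.97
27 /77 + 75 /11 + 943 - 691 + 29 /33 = 5461 /21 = 260.05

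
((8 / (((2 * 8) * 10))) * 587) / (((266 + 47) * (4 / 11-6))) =-6457 / 388120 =-0.02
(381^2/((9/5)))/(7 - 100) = -80645/93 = -867.15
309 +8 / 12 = 929 / 3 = 309.67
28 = 28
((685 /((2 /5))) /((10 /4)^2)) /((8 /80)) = 2740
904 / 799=1.13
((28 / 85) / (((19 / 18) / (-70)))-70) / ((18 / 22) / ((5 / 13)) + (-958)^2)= -1631630 / 16304115251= -0.00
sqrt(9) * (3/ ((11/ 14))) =126/ 11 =11.45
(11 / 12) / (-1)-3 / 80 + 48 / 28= 1277 / 1680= 0.76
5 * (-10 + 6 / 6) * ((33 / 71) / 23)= -1485 / 1633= -0.91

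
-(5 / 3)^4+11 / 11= -544 / 81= -6.72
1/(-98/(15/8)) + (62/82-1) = -8455/32144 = -0.26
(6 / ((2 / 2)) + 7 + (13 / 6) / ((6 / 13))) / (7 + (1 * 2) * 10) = 0.66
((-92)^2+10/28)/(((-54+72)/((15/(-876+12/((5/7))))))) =-2962525/360864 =-8.21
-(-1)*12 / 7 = 1.71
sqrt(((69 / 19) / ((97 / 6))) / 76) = 3 * sqrt(4462) / 3686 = 0.05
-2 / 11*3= -6 / 11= -0.55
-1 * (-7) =7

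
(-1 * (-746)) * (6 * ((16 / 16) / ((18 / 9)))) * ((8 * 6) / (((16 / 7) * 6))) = 7833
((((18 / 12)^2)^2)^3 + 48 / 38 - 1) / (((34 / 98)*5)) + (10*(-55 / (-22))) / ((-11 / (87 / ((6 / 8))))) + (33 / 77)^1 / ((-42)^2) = -14128244417611 / 74875637760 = -188.69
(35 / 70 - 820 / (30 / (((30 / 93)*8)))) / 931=-1861 / 24738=-0.08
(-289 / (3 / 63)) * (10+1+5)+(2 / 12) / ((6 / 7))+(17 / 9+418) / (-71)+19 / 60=-34473838 / 355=-97109.40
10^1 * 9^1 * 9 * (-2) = -1620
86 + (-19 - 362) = -295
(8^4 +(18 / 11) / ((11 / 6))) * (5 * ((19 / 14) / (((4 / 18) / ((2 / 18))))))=11773445 / 847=13900.17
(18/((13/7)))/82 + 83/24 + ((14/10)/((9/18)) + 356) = 23177603/63960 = 362.38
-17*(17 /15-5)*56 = 55216 /15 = 3681.07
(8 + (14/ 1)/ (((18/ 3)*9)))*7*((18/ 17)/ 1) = 3122/ 51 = 61.22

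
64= 64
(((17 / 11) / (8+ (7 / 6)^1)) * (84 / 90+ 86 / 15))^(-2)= 14641 / 18496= 0.79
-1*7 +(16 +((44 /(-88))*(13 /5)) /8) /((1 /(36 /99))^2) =-2968 /605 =-4.91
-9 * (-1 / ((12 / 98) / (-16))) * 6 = -7056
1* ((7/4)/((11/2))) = 7/22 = 0.32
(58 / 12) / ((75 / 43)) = 1247 / 450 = 2.77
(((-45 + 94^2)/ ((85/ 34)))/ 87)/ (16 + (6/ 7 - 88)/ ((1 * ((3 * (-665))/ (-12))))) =8184421/ 3133740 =2.61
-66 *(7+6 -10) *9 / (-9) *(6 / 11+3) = 702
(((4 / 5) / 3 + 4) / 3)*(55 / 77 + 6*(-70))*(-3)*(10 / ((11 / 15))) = 1878400 / 77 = 24394.81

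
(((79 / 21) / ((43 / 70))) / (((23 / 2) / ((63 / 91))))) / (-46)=-2370 / 295711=-0.01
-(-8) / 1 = 8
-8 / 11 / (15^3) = -8 / 37125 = -0.00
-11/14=-0.79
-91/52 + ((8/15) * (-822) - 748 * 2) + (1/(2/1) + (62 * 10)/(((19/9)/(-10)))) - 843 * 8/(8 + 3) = -22929737/4180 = -5485.58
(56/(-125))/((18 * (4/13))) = -0.08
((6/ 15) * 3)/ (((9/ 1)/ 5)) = 2/ 3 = 0.67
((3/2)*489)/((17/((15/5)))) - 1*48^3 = -3755727/34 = -110462.56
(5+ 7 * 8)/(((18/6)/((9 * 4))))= 732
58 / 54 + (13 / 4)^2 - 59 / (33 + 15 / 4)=212339 / 21168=10.03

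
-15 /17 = -0.88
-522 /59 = -8.85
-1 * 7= -7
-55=-55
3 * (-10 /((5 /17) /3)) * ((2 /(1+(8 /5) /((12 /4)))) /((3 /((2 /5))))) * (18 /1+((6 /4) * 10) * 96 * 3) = -5309712 /23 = -230857.04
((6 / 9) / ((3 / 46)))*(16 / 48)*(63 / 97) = 644 / 291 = 2.21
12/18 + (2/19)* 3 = 0.98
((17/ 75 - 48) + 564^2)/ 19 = 23853617/ 1425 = 16739.38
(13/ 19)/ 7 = 13/ 133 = 0.10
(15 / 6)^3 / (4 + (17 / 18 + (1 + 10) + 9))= 1125 / 1796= 0.63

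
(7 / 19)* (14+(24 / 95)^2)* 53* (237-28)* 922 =477582175532 / 9025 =52917692.58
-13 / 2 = -6.50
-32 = -32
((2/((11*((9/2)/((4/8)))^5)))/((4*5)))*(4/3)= 2/9743085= 0.00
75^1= 75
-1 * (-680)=680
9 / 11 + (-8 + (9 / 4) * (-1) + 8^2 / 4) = 289 / 44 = 6.57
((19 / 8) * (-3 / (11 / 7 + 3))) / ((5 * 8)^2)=-399 / 409600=-0.00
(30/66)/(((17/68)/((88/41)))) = 160/41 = 3.90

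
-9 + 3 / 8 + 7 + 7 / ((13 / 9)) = 335 / 104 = 3.22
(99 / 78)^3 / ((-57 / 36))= -107811 / 83486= -1.29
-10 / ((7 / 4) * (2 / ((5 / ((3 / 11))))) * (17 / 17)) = -1100 / 21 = -52.38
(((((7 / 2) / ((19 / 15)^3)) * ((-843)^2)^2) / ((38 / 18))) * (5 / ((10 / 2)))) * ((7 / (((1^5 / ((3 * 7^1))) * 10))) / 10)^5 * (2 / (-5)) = -58965948099838937337735807 / 52128400000000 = -1131167426965.70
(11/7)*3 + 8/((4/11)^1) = 187/7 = 26.71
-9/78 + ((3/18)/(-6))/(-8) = -419/3744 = -0.11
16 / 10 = 8 / 5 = 1.60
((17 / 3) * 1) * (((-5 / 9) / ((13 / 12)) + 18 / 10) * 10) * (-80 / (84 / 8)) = -1365440 / 2457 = -555.73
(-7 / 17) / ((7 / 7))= -7 / 17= -0.41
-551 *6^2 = -19836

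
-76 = -76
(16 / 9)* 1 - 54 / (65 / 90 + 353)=93124 / 57303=1.63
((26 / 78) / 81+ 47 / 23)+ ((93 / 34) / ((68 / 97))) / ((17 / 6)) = 376152595 / 109835028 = 3.42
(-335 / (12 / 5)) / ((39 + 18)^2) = -1675 / 38988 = -0.04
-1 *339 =-339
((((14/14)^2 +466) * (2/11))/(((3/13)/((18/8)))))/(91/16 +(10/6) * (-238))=-437112/206437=-2.12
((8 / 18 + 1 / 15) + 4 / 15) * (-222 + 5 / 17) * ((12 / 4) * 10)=-263830 / 51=-5173.14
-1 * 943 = -943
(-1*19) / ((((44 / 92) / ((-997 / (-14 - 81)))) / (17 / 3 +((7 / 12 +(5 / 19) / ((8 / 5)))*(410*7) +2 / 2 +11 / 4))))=-5635086871 / 6270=-898737.94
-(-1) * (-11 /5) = -11 /5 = -2.20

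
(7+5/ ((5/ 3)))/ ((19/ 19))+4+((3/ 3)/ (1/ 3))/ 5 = 73/ 5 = 14.60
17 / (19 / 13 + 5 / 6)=1326 / 179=7.41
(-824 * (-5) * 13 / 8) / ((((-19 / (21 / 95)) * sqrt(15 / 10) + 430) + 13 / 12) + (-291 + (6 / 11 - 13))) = 245653207800 * sqrt(6) / 4445944441 + 729530021220 / 4445944441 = 299.43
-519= -519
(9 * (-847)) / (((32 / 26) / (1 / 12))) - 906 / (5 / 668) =-38898477 / 320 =-121557.74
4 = 4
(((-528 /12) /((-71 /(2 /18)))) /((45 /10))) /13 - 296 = -296.00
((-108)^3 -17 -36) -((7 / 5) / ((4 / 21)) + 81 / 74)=-932232349 / 740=-1259773.44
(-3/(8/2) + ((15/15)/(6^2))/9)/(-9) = 121/1458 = 0.08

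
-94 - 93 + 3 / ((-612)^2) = -23346575 / 124848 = -187.00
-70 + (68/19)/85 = -6646/95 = -69.96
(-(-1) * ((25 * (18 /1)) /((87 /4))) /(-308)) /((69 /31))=-1550 /51359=-0.03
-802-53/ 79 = -63411/ 79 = -802.67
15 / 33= 5 / 11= 0.45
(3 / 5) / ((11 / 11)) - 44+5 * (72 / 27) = -451 / 15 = -30.07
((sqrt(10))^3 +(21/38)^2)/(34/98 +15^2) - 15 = -14.86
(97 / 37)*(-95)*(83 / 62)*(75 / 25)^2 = -6883605 / 2294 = -3000.70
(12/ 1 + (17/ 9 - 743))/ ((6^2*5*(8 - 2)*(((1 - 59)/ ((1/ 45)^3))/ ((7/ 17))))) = 1351/ 25686315000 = 0.00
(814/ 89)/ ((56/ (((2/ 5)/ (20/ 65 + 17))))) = 5291/ 1401750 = 0.00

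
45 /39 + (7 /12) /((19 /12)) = 376 /247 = 1.52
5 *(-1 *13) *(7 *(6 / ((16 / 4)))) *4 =-2730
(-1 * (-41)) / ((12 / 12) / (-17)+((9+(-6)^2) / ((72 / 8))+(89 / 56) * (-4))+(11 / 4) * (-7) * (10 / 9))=-43911 / 24424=-1.80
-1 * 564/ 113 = -564/ 113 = -4.99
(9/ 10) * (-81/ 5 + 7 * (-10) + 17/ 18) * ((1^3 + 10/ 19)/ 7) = -222517/ 13300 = -16.73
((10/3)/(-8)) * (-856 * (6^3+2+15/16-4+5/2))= 1861265/24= 77552.71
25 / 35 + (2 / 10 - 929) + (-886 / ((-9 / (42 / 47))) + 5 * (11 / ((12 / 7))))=-15950527 / 19740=-808.03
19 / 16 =1.19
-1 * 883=-883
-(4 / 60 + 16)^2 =-58081 / 225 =-258.14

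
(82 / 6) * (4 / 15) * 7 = 1148 / 45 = 25.51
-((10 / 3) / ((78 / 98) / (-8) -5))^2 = -15366400 / 35964009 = -0.43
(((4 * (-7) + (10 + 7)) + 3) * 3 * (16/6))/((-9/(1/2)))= 32/9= 3.56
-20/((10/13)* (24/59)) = -767/12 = -63.92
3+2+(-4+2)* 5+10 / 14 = -30 / 7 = -4.29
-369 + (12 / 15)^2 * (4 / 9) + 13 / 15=-82766 / 225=-367.85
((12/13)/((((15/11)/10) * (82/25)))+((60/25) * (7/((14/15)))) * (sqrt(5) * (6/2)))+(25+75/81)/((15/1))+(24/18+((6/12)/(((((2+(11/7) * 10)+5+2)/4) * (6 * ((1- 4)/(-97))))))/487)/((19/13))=325167963131/69110000037+54 * sqrt(5)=125.45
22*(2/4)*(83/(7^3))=913/343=2.66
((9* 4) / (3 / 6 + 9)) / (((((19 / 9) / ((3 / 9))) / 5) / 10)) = 10800 / 361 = 29.92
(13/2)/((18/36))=13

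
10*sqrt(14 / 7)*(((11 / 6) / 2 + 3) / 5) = 47*sqrt(2) / 6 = 11.08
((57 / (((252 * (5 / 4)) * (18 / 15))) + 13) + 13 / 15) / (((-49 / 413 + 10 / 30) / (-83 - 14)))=-50539813 / 7980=-6333.31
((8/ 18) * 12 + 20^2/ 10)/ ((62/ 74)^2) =64.58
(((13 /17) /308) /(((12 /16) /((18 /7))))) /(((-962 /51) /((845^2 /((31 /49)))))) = -6426225 /12617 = -509.33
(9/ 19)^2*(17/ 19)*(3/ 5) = 4131/ 34295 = 0.12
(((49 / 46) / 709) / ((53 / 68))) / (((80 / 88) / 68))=623084 / 4321355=0.14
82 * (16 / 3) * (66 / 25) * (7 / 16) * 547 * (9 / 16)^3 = 1258894791 / 25600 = 49175.58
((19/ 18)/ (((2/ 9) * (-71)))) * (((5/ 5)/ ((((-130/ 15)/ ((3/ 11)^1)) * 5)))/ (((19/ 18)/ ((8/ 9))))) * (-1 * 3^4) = -1458/ 50765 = -0.03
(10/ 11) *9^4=65610/ 11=5964.55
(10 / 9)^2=100 / 81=1.23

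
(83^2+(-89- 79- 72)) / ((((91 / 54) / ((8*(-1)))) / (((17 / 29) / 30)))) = -8138376 / 13195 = -616.78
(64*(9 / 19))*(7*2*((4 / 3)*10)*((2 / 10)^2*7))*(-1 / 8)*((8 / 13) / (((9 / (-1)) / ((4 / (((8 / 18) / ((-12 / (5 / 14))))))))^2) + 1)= -4254617472 / 30875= -137801.38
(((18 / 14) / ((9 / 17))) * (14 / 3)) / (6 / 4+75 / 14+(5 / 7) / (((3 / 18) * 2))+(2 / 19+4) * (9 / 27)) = 1.09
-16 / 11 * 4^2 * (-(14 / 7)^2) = 1024 / 11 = 93.09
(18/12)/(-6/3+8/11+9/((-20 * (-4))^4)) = -675840000/573439901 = -1.18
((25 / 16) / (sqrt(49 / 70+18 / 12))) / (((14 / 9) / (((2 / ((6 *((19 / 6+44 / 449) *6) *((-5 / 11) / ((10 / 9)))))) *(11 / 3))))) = -0.10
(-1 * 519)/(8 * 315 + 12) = -173/844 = -0.20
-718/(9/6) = -1436/3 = -478.67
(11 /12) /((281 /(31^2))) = 10571 /3372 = 3.13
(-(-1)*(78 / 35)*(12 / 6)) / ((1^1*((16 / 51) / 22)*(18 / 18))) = 21879 / 70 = 312.56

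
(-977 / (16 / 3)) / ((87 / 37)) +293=215.09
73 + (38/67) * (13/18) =44266/603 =73.41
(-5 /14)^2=25 /196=0.13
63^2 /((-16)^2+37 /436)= 1730484 /111653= 15.50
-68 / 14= -34 / 7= -4.86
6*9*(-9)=-486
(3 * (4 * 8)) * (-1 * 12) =-1152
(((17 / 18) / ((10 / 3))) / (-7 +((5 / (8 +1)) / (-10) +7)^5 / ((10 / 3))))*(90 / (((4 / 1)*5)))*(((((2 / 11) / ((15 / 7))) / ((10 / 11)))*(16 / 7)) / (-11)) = -42830208 / 8380209256375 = -0.00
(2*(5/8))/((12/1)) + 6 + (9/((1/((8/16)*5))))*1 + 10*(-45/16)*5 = -5377/48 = -112.02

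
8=8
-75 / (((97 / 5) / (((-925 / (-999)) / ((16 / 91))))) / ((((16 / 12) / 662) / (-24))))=284375 / 166442688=0.00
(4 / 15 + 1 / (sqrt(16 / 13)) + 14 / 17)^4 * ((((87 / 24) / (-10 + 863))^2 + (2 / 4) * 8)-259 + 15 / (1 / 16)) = -5947972724754943111439 / 50405592416348160000-202132883367326009 * sqrt(13) / 6177155933376000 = -235.99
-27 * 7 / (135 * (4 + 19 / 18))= -18 / 65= -0.28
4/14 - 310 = -2168/7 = -309.71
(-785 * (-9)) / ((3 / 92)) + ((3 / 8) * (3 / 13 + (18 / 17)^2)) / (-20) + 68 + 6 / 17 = 130279732283 / 601120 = 216728.33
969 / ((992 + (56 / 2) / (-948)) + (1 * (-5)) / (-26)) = 5970978 / 6113707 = 0.98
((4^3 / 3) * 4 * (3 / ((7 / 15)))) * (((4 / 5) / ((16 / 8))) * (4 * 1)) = 6144 / 7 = 877.71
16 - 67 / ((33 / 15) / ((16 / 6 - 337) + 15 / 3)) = 331508 / 33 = 10045.70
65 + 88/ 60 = 997/ 15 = 66.47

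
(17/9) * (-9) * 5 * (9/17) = -45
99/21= 33/7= 4.71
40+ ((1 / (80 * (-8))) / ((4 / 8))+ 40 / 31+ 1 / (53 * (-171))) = 3711913927 / 89904960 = 41.29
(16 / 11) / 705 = 16 / 7755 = 0.00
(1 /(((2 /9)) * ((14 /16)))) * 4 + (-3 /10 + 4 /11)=15889 /770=20.64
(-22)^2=484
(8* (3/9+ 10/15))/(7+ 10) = 8/17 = 0.47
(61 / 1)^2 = 3721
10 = 10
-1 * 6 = -6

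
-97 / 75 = -1.29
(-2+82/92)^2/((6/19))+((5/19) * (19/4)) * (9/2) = 20139/2116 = 9.52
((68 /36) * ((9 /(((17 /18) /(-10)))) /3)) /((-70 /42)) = 36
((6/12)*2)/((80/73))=73/80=0.91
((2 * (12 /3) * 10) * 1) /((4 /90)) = 1800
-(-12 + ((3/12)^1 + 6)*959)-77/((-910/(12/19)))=-29549581/4940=-5981.70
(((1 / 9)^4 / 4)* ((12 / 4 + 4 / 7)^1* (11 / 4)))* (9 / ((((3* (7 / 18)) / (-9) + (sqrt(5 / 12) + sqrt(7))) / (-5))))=1375 / (1512* (-54* sqrt(7) - 9* sqrt(15) + 7))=-0.01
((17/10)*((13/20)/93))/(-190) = -221/3534000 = -0.00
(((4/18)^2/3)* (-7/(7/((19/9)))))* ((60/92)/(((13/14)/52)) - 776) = 1292608/50301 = 25.70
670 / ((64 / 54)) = 565.31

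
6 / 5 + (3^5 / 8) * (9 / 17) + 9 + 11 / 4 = 19741 / 680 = 29.03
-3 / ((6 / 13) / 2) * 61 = -793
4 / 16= 1 / 4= 0.25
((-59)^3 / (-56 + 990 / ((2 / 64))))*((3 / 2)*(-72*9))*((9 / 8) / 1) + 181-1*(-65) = 7876659 / 1072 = 7347.63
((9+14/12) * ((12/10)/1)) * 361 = 22021/5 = 4404.20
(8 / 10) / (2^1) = 2 / 5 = 0.40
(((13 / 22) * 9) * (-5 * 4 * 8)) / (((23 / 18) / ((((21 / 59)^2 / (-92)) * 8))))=148599360 / 20255939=7.34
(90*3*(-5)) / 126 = -75 / 7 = -10.71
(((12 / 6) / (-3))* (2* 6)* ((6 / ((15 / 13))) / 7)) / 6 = -0.99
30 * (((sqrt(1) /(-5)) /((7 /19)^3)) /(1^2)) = -41154 /343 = -119.98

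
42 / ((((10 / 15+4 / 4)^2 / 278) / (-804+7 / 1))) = -83751948 / 25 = -3350077.92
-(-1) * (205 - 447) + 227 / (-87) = -21281 / 87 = -244.61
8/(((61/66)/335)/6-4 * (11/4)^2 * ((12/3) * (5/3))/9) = -3183840/8917517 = -0.36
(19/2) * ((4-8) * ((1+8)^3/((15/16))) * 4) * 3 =-1772928/5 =-354585.60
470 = 470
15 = 15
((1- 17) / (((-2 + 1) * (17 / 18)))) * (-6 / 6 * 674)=-194112 / 17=-11418.35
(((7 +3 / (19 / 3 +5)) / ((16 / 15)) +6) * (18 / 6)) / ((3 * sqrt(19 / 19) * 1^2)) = 6969 / 544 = 12.81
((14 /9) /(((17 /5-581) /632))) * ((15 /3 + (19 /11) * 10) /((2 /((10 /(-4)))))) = 3387125 /71478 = 47.39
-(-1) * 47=47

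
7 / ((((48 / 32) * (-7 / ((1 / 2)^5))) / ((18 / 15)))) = -1 / 40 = -0.02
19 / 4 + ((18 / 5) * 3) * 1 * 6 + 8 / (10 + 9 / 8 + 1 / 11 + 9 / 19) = 5490923 / 78180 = 70.23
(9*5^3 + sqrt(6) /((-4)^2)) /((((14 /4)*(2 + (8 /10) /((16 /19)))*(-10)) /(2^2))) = -18000 /413-sqrt(6) /413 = -43.59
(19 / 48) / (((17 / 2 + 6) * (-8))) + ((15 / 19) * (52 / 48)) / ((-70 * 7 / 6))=-71977 / 5183808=-0.01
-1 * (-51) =51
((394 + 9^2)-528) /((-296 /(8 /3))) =53 /111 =0.48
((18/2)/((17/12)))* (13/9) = 156/17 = 9.18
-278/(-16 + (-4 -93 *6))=139/289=0.48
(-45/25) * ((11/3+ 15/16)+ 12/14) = -1101/112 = -9.83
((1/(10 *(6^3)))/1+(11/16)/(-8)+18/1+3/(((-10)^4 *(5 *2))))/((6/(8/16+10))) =1354340393/43200000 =31.35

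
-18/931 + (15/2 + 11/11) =15791/1862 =8.48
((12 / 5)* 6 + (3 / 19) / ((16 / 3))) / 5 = 21933 / 7600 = 2.89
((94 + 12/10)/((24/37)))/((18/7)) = 30821/540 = 57.08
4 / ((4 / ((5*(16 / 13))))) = 80 / 13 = 6.15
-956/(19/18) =-17208/19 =-905.68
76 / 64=19 / 16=1.19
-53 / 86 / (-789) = 53 / 67854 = 0.00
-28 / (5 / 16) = -448 / 5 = -89.60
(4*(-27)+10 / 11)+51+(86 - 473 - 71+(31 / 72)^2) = -513.91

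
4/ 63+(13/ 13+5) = 382/ 63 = 6.06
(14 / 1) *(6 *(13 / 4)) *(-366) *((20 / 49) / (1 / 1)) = -285480 / 7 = -40782.86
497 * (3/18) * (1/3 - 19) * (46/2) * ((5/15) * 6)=-640136/9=-71126.22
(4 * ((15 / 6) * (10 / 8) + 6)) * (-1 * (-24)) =876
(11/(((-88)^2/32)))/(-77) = -1/1694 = -0.00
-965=-965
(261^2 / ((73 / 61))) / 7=4155381 / 511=8131.86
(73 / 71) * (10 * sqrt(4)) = 1460 / 71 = 20.56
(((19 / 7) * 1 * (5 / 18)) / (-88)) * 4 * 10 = -475 / 1386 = -0.34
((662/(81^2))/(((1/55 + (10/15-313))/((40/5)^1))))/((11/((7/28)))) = -0.00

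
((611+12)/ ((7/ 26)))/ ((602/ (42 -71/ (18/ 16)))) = -219830/ 2709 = -81.15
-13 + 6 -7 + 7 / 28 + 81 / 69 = -1157 / 92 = -12.58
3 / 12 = 1 / 4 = 0.25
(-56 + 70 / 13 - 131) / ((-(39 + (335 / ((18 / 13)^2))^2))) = 247848336 / 41721579757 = 0.01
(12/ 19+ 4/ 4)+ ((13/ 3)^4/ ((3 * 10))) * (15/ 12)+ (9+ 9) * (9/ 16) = 26.45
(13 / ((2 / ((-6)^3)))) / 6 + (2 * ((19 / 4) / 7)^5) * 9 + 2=-1974117797 / 8605184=-229.41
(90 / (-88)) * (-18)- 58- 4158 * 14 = -1281535 / 22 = -58251.59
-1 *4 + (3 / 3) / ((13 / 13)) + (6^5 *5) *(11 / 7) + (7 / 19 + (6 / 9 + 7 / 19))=24377123 / 399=61095.55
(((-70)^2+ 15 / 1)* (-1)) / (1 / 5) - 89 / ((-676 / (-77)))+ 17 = -16608061 / 676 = -24568.14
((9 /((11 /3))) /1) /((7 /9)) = 243 /77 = 3.16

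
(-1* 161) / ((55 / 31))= -4991 / 55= -90.75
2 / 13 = 0.15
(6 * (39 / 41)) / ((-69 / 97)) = -7566 / 943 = -8.02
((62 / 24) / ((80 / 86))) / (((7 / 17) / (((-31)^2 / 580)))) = 21777221 / 1948800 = 11.17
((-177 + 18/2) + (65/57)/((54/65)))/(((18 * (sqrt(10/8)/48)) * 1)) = -4103032 * sqrt(5)/23085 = -397.43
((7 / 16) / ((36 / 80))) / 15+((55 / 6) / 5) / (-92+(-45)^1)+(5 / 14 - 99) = -10211311 / 103572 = -98.59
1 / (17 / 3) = 3 / 17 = 0.18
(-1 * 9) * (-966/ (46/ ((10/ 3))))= 630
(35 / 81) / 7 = 5 / 81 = 0.06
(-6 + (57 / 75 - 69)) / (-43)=1856 / 1075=1.73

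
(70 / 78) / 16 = 35 / 624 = 0.06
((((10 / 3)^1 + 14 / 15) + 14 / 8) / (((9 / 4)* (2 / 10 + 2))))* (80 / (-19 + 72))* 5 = 144400 / 15741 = 9.17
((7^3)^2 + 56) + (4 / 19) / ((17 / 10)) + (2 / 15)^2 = 117705.14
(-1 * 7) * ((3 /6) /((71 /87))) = -609 /142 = -4.29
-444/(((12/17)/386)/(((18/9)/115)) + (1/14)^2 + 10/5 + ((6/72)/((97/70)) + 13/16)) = -332351966016/2232814139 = -148.85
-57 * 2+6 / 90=-1709 / 15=-113.93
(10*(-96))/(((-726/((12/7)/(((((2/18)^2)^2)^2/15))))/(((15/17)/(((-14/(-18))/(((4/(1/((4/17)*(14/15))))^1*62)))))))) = 22136896805068800/244783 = 90434780213.78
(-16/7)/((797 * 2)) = -8/5579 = -0.00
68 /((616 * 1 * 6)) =17 /924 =0.02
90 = 90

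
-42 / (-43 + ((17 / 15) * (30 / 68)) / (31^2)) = 80724 / 82645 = 0.98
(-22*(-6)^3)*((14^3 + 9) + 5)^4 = 274949845090728192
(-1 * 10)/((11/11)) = -10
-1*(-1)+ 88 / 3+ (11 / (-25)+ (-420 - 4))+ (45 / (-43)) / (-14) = -17790541 / 45150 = -394.03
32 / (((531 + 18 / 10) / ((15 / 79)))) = 100 / 8769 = 0.01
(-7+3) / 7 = -0.57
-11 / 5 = -2.20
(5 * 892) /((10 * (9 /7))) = 3122 /9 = 346.89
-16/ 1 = -16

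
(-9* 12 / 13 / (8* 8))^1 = -27 / 208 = -0.13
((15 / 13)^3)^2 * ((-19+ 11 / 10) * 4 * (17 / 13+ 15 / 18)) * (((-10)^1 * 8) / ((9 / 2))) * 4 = 25725.26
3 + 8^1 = 11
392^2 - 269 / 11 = 1690035 / 11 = 153639.55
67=67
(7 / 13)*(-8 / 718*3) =-84 / 4667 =-0.02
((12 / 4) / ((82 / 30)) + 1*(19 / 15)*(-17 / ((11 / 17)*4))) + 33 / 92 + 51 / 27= -4.97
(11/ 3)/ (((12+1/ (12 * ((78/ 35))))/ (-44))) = -151008/ 11267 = -13.40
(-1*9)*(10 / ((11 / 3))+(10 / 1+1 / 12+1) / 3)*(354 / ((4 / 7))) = -3150777 / 88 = -35804.28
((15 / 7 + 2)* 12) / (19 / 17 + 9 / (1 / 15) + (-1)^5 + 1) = 2958 / 8099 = 0.37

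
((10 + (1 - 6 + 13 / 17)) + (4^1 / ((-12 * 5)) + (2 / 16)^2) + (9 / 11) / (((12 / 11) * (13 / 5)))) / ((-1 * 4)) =-1273411 / 848640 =-1.50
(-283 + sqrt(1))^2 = 79524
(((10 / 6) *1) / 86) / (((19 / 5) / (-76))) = -0.39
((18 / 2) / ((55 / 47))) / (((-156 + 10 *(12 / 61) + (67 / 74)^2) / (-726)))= 9325617048 / 255893335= 36.44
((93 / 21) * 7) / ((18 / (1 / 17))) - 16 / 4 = -3.90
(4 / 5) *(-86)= -344 / 5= -68.80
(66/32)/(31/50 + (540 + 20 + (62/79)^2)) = 5148825/1401069368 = 0.00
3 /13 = 0.23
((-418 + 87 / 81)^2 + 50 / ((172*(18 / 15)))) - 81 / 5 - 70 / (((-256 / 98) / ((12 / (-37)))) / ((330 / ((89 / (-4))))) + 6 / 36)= 1991798209259033 / 11447297460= 173997.24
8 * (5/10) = 4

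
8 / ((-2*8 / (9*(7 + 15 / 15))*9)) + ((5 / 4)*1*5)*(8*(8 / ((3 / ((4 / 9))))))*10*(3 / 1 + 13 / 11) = 734812 / 297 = 2474.11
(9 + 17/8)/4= 89/32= 2.78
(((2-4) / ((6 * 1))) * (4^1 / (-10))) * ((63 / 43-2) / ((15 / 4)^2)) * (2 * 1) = -1472 / 145125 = -0.01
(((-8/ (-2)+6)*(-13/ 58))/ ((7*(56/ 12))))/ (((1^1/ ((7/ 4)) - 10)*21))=65/ 187572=0.00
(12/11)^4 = 1.42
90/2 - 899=-854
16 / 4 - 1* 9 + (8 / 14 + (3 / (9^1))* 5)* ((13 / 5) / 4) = -1489 / 420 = -3.55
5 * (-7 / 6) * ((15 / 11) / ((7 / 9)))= -225 / 22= -10.23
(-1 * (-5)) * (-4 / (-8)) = 5 / 2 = 2.50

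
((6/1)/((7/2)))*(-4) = -48/7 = -6.86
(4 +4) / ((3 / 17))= 136 / 3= 45.33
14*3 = 42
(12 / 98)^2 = 36 / 2401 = 0.01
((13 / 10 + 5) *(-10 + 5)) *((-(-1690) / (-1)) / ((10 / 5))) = 53235 / 2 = 26617.50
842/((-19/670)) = -564140/19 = -29691.58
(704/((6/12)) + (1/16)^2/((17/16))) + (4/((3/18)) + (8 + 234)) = 455329/272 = 1674.00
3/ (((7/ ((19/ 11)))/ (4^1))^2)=17328/ 5929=2.92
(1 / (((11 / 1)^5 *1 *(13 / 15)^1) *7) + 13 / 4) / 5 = 190523393 / 293112820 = 0.65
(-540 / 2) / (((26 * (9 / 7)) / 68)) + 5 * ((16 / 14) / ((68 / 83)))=-838870 / 1547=-542.26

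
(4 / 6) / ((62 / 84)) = 0.90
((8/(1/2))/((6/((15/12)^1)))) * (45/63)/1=2.38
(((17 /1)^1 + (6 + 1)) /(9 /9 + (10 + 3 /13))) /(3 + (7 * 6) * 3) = 52 /3139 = 0.02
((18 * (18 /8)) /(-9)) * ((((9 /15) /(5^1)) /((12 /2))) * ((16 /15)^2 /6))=-32 /1875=-0.02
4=4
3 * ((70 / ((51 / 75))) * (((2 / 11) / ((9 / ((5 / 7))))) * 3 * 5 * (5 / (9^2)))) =62500 / 15147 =4.13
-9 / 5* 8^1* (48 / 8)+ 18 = -342 / 5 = -68.40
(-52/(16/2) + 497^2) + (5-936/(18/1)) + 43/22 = 2716532/11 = 246957.45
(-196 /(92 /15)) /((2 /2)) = -735 /23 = -31.96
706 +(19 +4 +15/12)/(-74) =705.67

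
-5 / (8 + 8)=-5 / 16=-0.31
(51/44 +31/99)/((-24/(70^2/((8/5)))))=-324625/1728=-187.86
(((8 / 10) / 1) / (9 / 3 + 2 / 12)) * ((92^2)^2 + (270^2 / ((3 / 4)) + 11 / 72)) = 5165027723 / 285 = 18122904.29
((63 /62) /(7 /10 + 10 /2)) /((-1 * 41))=-105 /24149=-0.00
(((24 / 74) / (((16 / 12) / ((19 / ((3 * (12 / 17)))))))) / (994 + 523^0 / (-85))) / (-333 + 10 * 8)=-27455 / 3163606116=-0.00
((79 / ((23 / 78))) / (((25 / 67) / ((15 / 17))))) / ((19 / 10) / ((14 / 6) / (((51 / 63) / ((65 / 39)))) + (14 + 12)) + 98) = 3891561804 / 602354659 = 6.46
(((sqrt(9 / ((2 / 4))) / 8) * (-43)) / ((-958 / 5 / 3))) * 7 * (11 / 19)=1.45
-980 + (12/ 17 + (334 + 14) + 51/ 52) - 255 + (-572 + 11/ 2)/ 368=-144251921/ 162656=-886.85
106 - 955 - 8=-857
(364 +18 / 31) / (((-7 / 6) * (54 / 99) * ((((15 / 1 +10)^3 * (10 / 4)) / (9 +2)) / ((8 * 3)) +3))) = -65642016 / 17296853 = -3.80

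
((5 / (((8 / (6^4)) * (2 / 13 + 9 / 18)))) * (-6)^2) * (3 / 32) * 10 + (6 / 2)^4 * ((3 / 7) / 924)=1532432277 / 36652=41810.33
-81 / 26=-3.12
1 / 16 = 0.06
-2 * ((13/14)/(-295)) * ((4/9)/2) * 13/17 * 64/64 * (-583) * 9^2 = -1773486/35105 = -50.52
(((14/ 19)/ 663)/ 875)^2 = 4/ 2479443890625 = 0.00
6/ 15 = 2/ 5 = 0.40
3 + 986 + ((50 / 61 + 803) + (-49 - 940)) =49033 / 61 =803.82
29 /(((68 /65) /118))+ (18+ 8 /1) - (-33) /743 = 83290679 /25262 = 3297.07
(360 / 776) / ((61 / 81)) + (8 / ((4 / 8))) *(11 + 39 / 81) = 184.32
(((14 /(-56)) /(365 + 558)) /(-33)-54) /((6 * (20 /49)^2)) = -15796522343 /292406400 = -54.02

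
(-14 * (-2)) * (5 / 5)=28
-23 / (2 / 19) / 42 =-437 / 84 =-5.20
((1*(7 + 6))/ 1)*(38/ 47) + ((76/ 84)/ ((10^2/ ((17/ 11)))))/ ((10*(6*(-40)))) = 27387344819/ 2605680000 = 10.51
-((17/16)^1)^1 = -17/16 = -1.06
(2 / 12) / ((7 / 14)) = 1 / 3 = 0.33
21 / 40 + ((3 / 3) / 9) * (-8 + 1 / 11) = -0.35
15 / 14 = 1.07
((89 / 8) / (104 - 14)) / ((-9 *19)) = -89 / 123120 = -0.00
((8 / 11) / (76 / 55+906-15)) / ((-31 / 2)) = -80 / 1521511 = -0.00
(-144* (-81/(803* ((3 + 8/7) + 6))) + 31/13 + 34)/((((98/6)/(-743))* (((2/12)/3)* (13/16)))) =-17992998494496/472124653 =-38110.69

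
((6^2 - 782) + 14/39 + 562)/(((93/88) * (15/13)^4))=-98.03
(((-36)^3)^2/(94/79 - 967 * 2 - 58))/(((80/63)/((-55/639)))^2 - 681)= 509792627570688/216027870461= 2359.85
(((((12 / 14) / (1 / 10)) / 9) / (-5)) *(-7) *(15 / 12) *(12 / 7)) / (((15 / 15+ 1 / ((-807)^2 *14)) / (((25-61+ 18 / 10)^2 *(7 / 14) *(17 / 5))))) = 5681.11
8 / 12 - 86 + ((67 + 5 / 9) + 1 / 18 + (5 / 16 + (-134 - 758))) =-130955 / 144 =-909.41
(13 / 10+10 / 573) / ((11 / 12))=15098 / 10505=1.44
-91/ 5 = -18.20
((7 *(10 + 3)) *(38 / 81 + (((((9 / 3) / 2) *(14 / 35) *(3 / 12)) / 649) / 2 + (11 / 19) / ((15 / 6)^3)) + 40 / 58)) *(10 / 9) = 3152383600639 / 26068967100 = 120.92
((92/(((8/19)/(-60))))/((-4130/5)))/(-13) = -6555/5369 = -1.22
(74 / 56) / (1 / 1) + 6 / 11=575 / 308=1.87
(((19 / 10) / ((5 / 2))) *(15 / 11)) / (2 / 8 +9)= 0.11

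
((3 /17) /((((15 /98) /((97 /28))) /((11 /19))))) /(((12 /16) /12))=59752 /1615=37.00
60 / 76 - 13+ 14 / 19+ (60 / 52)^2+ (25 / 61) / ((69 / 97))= -129287828 / 13515099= -9.57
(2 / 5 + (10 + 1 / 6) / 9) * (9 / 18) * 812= 83839 / 135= 621.03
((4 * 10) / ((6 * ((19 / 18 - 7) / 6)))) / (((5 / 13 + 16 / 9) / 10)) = -842400 / 27071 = -31.12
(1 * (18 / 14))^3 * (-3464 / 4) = -631314 / 343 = -1840.57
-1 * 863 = -863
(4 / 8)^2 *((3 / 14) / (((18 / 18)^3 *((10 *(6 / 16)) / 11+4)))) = 33 / 2674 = 0.01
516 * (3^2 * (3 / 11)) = 13932 / 11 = 1266.55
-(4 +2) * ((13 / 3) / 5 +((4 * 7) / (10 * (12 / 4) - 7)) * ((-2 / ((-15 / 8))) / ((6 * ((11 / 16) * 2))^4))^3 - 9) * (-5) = -2106044090527285819557484 / 8631328239881697173175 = -244.00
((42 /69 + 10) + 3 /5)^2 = 1661521 /13225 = 125.63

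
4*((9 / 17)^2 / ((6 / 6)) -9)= -10080 / 289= -34.88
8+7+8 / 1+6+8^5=32797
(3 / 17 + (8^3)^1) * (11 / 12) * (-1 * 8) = -191554 / 51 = -3755.96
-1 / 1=-1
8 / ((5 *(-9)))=-8 / 45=-0.18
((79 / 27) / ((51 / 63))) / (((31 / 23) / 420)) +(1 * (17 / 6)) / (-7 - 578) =2083363241 / 1849770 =1126.28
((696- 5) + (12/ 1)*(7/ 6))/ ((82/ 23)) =16215/ 82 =197.74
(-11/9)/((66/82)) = -41/27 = -1.52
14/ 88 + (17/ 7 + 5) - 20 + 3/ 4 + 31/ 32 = -26349/ 2464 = -10.69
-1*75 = -75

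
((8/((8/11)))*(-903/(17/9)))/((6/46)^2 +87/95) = -1497548745/265642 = -5637.47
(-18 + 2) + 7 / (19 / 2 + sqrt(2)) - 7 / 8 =-45527 / 2824 - 28 * sqrt(2) / 353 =-16.23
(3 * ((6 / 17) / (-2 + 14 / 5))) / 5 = 9 / 34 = 0.26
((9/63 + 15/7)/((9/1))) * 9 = 16/7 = 2.29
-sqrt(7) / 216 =-0.01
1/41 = 0.02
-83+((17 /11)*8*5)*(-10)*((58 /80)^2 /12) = -58121 /528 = -110.08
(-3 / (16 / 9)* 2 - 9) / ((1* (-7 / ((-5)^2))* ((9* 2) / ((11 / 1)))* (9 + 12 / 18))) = 9075 / 3248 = 2.79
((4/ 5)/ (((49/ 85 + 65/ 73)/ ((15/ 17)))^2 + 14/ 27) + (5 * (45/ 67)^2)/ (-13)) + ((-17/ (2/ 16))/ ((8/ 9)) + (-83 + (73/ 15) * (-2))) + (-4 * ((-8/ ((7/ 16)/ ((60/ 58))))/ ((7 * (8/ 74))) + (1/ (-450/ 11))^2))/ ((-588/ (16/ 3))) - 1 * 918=-318196555853325345432626587/ 273230943852974287123125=-1164.57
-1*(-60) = 60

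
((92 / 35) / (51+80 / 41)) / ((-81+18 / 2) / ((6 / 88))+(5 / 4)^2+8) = -0.00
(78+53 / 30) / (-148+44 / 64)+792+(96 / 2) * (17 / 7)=224723792 / 247485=908.03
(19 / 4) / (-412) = -19 / 1648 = -0.01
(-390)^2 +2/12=912601/6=152100.17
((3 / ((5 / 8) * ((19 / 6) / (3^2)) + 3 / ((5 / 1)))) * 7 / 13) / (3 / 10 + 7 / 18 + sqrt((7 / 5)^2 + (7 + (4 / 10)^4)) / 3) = 1.17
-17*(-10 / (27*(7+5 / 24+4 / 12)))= 1360 / 1629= 0.83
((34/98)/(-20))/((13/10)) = -17/1274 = -0.01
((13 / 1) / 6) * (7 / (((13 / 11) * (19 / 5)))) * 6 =385 / 19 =20.26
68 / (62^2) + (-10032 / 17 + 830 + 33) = 4458368 / 16337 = 272.90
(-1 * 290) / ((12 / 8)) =-580 / 3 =-193.33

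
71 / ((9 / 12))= 284 / 3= 94.67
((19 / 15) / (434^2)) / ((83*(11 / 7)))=19 / 368505060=0.00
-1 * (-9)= 9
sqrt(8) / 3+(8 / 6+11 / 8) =2*sqrt(2) / 3+65 / 24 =3.65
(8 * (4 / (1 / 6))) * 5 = 960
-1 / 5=-0.20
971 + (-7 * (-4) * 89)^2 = 6211035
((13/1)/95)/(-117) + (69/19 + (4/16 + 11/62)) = 430211/106020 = 4.06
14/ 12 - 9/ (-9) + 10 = 73/ 6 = 12.17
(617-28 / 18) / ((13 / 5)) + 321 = 65252 / 117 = 557.71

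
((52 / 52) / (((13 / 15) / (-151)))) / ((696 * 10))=-151 / 6032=-0.03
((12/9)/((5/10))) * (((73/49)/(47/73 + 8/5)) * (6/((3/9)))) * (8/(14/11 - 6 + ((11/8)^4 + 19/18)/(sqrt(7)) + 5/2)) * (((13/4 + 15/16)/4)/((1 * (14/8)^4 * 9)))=-253025521363845120/68200860662574731 - 11045692409108234240 * sqrt(7)/10025526517398485457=-6.62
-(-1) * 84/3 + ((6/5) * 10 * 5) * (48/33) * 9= 813.45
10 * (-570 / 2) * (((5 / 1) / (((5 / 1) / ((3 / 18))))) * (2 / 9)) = -950 / 9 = -105.56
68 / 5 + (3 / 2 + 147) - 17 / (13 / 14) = 143.79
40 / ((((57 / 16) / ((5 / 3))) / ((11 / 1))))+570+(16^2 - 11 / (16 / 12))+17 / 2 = 705955 / 684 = 1032.10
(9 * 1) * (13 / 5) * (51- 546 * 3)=-37135.80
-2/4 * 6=-3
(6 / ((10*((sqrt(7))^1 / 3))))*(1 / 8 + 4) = 297*sqrt(7) / 280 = 2.81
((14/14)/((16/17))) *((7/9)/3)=119/432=0.28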